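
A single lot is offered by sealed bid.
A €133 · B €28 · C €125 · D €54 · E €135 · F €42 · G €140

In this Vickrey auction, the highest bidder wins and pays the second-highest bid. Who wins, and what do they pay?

Bids in order: 140 (G) > 135 (E) > 133 (A) > 125 (C) > 54 (D) > 42 (F) > …
Second-price: G pays E's bid of €135.

G pays €135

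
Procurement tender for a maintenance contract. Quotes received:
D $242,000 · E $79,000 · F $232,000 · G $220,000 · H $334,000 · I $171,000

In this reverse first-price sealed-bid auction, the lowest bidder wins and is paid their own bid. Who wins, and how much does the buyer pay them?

E is paid $79,000

Bids ranked: 79,000 (E) < 171,000 (I) < 220,000 (G) < 232,000 (F) < 242,000 (D) < 334,000 (H)
E is lowest → is paid own bid, $79,000.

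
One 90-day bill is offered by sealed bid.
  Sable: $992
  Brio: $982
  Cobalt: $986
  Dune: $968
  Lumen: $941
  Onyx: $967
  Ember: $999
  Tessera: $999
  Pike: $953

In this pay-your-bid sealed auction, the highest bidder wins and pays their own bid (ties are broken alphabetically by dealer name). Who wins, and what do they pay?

Pay-your-bid sealed auction: the highest bidder wins and pays their own bid.
Bids ranked: 999 (Ember) > 999 (Tessera) > 992 (Sable) > 986 (Cobalt) > 982 (Brio) > 968 (Dune) > …
Ember and Tessera tie at $999; tie-break gives it to Ember.
First-price: Ember pays what they bid, $999.

Ember pays $999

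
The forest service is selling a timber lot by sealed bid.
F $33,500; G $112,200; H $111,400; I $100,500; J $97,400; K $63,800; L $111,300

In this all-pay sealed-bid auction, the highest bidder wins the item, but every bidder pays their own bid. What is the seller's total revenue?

Total revenue: $630,100

All-pay sealed-bid auction: the highest bidder wins the item, but every bidder pays their own bid.
Bids in order: 112,200 (G) > 111,400 (H) > 111,300 (L) > 100,500 (I) > 97,400 (J) > 63,800 (K) > …
G wins with the top bid; all bids are sunk regardless.
Every bidder forfeits their bid regardless of winning.
Revenue = 33,500 + 112,200 + 111,400 + 100,500 + 97,400 + 63,800 + 111,300 = $630,100.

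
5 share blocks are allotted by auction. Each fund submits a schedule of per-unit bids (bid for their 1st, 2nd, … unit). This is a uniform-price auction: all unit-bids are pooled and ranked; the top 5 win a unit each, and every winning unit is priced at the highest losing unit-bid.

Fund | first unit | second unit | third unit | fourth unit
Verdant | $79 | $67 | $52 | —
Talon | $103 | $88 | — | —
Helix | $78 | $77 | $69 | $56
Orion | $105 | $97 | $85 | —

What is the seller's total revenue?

All unit-bids, highest first — top 5: 105 (Orion-1), 103 (Talon-1), 97 (Orion-2), 88 (Talon-2), 85 (Orion-3)
The (k+1)-th unit-bid is $79.
Allocation: Orion 3, Talon 2. Every unit priced at $79.
Revenue = 5 × 79 = $395.

Total revenue: $395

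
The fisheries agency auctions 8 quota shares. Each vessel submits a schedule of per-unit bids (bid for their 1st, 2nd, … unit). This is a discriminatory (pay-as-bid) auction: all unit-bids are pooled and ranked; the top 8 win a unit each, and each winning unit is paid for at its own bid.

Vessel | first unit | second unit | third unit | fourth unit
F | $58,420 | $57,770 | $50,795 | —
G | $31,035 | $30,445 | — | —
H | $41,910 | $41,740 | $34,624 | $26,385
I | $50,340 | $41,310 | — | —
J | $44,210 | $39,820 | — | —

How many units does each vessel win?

F 3, H 2, I 2, J 1

Pooled unit-bids ranked (top 8): 58,420 (F-1), 57,770 (F-2), 50,795 (F-3), 50,340 (I-1), 44,210 (J-1), 41,910 (H-1), 41,740 (H-2), 41,310 (I-2)
Next rejected bid: $39,820 (not a price — pay-as-bid).
Allocation: F 3, H 2, I 2, J 1.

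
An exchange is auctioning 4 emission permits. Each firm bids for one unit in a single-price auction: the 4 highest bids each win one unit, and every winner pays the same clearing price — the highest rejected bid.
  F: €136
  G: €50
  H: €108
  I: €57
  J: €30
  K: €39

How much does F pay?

Sorting: 136 (F), 108 (H), 57 (I), 50 (G), 39 (K), 30 (J)
The 4 highest are F, H, I, G.
First losing bid is K's €39, which sets the uniform price.
F wins → pays €39.

F pays €39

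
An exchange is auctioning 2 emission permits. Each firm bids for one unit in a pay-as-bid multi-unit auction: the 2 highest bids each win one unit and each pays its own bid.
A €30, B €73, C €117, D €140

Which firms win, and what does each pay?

Bids ranked high→low: 140 (D), 117 (C), 73 (B), 30 (A)
Winners (2 units): D, C.
Each winner pays its own bid: D €140, C €117.

D €140, C €117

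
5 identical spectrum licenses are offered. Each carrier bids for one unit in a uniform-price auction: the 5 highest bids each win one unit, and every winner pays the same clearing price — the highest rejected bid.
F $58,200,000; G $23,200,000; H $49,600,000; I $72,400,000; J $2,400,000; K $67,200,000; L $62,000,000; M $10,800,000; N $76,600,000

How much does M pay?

M pays $0

Bids ranked high→low: 76,600,000 (N), 72,400,000 (I), 67,200,000 (K), 62,000,000 (L), 58,200,000 (F), 49,600,000 (H), 23,200,000 (G), …
Top 5: N, I, K, L, F.
Clearing price = highest rejected bid = $49,600,000.
M does not win → pays $0.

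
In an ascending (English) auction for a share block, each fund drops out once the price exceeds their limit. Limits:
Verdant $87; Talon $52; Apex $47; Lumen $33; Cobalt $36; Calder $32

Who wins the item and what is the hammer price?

Verdant wins at $52

Limits ranked: 87 (Verdant) > 52 (Talon) > 47 (Apex) > 36 (Cobalt) > 33 (Lumen) > 32 (Calder)
Talon is the last rival to drop out, at $52; Verdant remains and wins at that price.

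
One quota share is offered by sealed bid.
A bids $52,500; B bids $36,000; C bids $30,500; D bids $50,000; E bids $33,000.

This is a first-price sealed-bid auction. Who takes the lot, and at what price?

A pays $52,500

Sorting bids: 52,500 (A) > 50,000 (D) > 36,000 (B) > 33,000 (E) > 30,500 (C)
A has the highest bid and pays exactly that: $52,500.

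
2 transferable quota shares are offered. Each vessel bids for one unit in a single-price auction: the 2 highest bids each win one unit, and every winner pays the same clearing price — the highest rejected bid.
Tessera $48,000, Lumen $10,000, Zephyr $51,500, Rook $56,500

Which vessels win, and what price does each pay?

Bids ranked high→low: 56,500 (Rook), 51,500 (Zephyr), 48,000 (Tessera), 10,000 (Lumen)
Winners (2 units): Rook, Zephyr.
First losing bid is Tessera's $48,000, which sets the uniform price.

Rook, Zephyr; each pays $48,000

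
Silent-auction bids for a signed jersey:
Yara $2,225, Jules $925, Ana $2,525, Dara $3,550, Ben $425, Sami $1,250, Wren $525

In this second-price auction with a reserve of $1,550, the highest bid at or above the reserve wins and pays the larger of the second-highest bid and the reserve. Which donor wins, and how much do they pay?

Bids ranked: 3,550 (Dara) > 2,525 (Ana) > 2,225 (Yara) > 1,250 (Sami) > 925 (Jules) > 525 (Wren) > …
Highest eligible bid: Dara at $3,550.
Second-highest bid $2,525 exceeds the reserve $1,550 → payment $2,525.

Dara pays $2,525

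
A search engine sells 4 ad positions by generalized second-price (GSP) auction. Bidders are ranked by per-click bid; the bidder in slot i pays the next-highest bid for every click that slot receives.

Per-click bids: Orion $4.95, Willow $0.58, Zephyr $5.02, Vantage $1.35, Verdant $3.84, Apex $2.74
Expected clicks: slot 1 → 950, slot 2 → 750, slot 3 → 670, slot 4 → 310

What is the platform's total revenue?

Ranked by bid: $5.02 (Zephyr) > $4.95 (Orion) > $3.84 (Verdant) > $2.74 (Apex) > $1.35 (Vantage) > …
Slot 1: Zephyr pays $4.95 × 950 = $4702.50
Slot 2: Orion pays $3.84 × 750 = $2880.00
Slot 3: Verdant pays $2.74 × 670 = $1835.80
Slot 4: Apex pays $1.35 × 310 = $418.50
Total = $9836.80

Total revenue: $9836.80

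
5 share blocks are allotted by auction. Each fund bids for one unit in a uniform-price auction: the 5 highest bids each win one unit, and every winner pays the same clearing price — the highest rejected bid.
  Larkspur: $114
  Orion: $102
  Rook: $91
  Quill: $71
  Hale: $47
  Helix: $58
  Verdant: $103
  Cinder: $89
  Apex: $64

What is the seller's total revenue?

Total revenue: $355

Ordering the bids: 114 (Larkspur), 103 (Verdant), 102 (Orion), 91 (Rook), 89 (Cinder), 71 (Quill), 64 (Apex), …
Top 5: Larkspur, Verdant, Orion, Rook, Cinder.
Clearing price = highest rejected bid = $71.
Total revenue = 5 × $71 = $355.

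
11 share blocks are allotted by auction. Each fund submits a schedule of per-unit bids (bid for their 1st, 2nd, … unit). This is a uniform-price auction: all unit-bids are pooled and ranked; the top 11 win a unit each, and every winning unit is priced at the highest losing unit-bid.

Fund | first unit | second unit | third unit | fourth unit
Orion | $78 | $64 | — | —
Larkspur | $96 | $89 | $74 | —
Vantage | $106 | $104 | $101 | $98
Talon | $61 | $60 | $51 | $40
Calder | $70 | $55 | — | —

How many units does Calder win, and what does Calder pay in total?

Calder: 1 unit, pays $60

Pooled unit-bids ranked (top 11): 106 (Vantage-1), 104 (Vantage-2), 101 (Vantage-3), 98 (Vantage-4), 96 (Larkspur-1), 89 (Larkspur-2), 78 (Orion-1), 74 (Larkspur-3), 70 (Calder-1), 64 (Orion-2), 61 (Talon-1)
Highest rejected unit-bid = $60.
Calder wins 1 unit(s) at $60 each.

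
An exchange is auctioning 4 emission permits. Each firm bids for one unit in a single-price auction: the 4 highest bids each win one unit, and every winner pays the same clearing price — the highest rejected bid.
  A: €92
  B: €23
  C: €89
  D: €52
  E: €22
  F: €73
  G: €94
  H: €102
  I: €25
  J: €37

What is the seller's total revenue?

Total revenue: €292

Sorting: 102 (H), 94 (G), 92 (A), 89 (C), 73 (F), 52 (D), …
Winners (4 units): H, G, A, C.
First losing bid is F's €73, which sets the uniform price.
Total revenue = 4 × €73 = €292.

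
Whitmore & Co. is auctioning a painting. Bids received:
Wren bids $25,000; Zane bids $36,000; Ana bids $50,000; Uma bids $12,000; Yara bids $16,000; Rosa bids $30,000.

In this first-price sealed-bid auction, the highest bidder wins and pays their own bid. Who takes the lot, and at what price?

Ana pays $50,000

Rule: the highest bidder wins and pays their own bid.
Sorting bids: 50,000 (Ana) > 36,000 (Zane) > 30,000 (Rosa) > 25,000 (Wren) > 16,000 (Yara) > 12,000 (Uma)
Ana has the highest bid and pays exactly that: $50,000.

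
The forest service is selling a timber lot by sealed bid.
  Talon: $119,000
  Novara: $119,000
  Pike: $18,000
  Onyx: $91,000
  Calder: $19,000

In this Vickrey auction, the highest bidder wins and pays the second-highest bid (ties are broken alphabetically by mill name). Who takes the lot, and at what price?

Novara pays $119,000

Bids in order: 119,000 (Novara) > 119,000 (Talon) > 91,000 (Onyx) > 19,000 (Calder) > 18,000 (Pike)
Tie at $119,000 → Novara wins by tie-break.
Novara wins with the highest bid; price is set by the runner-up at $119,000.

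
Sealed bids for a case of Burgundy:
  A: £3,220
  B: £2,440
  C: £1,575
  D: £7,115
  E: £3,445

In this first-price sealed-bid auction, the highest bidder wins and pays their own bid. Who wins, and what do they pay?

D pays £7,115

Bids ranked: 7,115 (D) > 3,445 (E) > 3,220 (A) > 2,440 (B) > 1,575 (C)
D has the highest bid and pays exactly that: £7,115.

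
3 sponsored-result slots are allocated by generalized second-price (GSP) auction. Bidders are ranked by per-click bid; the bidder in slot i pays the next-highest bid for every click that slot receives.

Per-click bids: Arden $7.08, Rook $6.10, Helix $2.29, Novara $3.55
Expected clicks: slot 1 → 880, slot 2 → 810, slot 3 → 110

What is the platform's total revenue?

Ranked by bid: $7.08 (Arden) > $6.10 (Rook) > $3.55 (Novara) > $2.29 (Helix)
Slot 1: Arden pays $6.10 × 880 = $5368.00
Slot 2: Rook pays $3.55 × 810 = $2875.50
Slot 3: Novara pays $2.29 × 110 = $251.90
Total = $8495.40

Total revenue: $8495.40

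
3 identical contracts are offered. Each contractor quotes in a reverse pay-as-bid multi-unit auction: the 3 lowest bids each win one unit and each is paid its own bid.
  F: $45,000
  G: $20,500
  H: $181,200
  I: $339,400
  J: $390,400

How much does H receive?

Bids ranked low→high: 20,500 (G), 45,000 (F), 181,200 (H), 339,400 (I), 390,400 (J)
Winners (3 units): G, F, H.
H wins → own bid $181,200.

H is paid $181,200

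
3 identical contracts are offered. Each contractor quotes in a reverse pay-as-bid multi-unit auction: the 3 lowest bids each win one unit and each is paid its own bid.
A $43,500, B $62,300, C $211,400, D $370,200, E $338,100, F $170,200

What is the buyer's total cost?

Sorting: 43,500 (A), 62,300 (B), 170,200 (F), 211,400 (C), 338,100 (E), …
The 3 lowest are A, B, F.
Total cost = 43,500 + 62,300 + 170,200 = $276,000.

Total cost: $276,000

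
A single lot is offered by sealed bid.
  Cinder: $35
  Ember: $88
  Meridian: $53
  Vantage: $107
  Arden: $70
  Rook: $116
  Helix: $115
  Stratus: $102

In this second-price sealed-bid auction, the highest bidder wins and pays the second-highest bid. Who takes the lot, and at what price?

Rook pays $115

Bids ranked: 116 (Rook) > 115 (Helix) > 107 (Vantage) > 102 (Stratus) > 88 (Ember) > 70 (Arden) > …
Rook is highest; pays the second-highest bid, $115.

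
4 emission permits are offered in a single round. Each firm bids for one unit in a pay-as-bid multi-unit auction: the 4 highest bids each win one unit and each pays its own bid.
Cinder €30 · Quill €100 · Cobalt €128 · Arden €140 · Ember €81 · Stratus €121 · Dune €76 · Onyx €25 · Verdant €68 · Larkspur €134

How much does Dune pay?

Dune pays €0

Bids ranked high→low: 140 (Arden), 134 (Larkspur), 128 (Cobalt), 121 (Stratus), 100 (Quill), 81 (Ember), …
Top 4: Arden, Larkspur, Cobalt, Stratus.
Dune does not win → €0.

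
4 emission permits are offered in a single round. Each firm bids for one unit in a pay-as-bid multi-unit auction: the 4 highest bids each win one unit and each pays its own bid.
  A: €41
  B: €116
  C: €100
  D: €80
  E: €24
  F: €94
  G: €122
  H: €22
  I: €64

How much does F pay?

Ordering the bids: 122 (G), 116 (B), 100 (C), 94 (F), 80 (D), 64 (I), …
The 4 highest are G, B, C, F.
F wins → own bid €94.

F pays €94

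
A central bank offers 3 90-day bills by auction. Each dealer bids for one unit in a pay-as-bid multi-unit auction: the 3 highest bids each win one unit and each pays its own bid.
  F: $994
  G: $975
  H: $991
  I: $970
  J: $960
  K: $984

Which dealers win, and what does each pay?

F $994, H $991, K $984

Bids ranked high→low: 994 (F), 991 (H), 984 (K), 975 (G), 970 (I), …
The 3 highest are F, H, K.
Each winner pays its own bid: F $994, H $991, K $984.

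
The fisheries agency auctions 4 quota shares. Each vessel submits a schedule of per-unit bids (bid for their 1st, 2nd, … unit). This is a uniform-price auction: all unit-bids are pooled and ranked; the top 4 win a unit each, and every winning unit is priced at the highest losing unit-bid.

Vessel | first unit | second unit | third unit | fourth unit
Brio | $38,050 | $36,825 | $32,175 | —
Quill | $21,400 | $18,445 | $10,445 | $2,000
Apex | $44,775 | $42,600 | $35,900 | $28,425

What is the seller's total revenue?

Merging the schedules and taking the best 4: 44,775 (Apex-1), 42,600 (Apex-2), 38,050 (Brio-1), 36,825 (Brio-2)
Highest rejected unit-bid = $35,900.
Allocation: Apex 2, Brio 2. Every unit priced at $35,900.
Revenue = 4 × 35,900 = $143,600.

Total revenue: $143,600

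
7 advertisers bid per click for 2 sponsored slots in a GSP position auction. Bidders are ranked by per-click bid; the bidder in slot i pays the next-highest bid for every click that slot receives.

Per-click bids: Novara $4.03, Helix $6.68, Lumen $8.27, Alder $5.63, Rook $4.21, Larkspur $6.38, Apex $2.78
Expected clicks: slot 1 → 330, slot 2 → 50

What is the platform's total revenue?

Sorting advertisers: $8.27 (Lumen) > $6.68 (Helix) > $6.38 (Larkspur) > …
Slot 1: Lumen pays $6.68 × 330 = $2204.40
Slot 2: Helix pays $6.38 × 50 = $319.00
Total = $2523.40

Total revenue: $2523.40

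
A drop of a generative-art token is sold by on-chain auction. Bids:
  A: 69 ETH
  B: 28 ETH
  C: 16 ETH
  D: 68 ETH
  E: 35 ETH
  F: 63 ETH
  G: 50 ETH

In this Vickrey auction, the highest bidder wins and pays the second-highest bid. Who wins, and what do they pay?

A pays 68 ETH

Bids ranked: 69 (A) > 68 (D) > 63 (F) > 50 (G) > 35 (E) > 28 (B) > …
A is highest; pays the second-highest bid, 68 ETH.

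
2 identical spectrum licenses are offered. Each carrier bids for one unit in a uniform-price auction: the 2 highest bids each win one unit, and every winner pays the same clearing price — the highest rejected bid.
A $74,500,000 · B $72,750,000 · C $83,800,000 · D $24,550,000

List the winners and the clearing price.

C, A; each pays $72,750,000

Ordering the bids: 83,800,000 (C), 74,500,000 (A), 72,750,000 (B), 24,550,000 (D)
The 2 highest are C, A.
First losing bid is B's $72,750,000, which sets the uniform price.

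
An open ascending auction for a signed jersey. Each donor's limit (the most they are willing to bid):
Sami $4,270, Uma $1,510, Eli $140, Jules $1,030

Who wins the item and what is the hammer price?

Limits ranked: 4,270 (Sami) > 1,510 (Uma) > 1,030 (Jules) > 140 (Eli)
Uma is the last rival to drop out, at $1,510; Sami remains and wins at that price.

Sami wins at $1,510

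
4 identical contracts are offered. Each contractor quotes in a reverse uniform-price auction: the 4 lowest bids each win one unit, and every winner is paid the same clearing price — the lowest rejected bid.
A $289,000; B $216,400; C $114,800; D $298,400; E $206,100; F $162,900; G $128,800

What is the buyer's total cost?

Total cost: $865,600

Sorting: 114,800 (C), 128,800 (G), 162,900 (F), 206,100 (E), 216,400 (B), 289,000 (A), …
Winners (4 units): C, G, F, E.
First losing bid is B's $216,400, which sets the uniform price.
Total cost = 4 × $216,400 = $865,600.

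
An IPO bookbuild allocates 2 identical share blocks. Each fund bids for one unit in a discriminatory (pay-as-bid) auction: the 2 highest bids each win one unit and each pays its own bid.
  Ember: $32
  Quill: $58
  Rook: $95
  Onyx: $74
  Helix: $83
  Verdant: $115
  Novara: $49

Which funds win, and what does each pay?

Verdant $115, Rook $95

Ordering the bids: 115 (Verdant), 95 (Rook), 83 (Helix), 74 (Onyx), …
Top 2: Verdant, Rook.
Each winner pays its own bid: Verdant $115, Rook $95.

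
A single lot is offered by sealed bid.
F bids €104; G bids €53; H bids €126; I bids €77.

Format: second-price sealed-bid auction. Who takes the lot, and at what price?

H pays €104

Bids in order: 126 (H) > 104 (F) > 77 (I) > 53 (G)
H wins with the highest bid; price is set by the runner-up at €104.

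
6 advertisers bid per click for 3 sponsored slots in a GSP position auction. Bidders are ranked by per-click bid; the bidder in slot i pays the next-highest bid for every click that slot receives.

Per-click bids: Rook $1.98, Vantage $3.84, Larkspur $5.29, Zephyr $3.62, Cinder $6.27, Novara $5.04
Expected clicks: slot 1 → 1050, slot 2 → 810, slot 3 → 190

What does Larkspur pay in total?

Ranked by bid: $6.27 (Cinder) > $5.29 (Larkspur) > $5.04 (Novara) > $3.84 (Vantage) > …
Larkspur holds slot 2 → pays next bid $5.04 × 810 clicks = $4082.40.

Larkspur pays $4082.40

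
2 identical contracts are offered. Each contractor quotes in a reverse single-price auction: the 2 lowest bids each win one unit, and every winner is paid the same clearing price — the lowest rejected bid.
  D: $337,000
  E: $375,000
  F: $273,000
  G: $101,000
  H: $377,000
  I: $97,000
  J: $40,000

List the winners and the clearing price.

J, I; each is paid $101,000

Sorting: 40,000 (J), 97,000 (I), 101,000 (G), 273,000 (F), …
The 2 lowest are J, I.
First losing bid is G's $101,000, which sets the uniform price.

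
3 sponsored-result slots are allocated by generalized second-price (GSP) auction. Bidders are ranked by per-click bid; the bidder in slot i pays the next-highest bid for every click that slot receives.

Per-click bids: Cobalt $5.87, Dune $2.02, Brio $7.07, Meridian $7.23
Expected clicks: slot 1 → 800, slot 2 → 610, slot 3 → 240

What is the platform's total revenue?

Total revenue: $9721.50

Ranked by bid: $7.23 (Meridian) > $7.07 (Brio) > $5.87 (Cobalt) > $2.02 (Dune)
Slot 1: Meridian pays $7.07 × 800 = $5656.00
Slot 2: Brio pays $5.87 × 610 = $3580.70
Slot 3: Cobalt pays $2.02 × 240 = $484.80
Total = $9721.50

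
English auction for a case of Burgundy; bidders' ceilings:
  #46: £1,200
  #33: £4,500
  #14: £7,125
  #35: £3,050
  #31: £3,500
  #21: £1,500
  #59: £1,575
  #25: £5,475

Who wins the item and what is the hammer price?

#14 wins at £5,475

Limits in order: 7,125 (#14) > 5,475 (#25) > 4,500 (#33) > 3,500 (#31) > 3,050 (#35) > 1,575 (#59) > …
#25 is the last rival to drop out, at £5,475; #14 remains and wins at that price.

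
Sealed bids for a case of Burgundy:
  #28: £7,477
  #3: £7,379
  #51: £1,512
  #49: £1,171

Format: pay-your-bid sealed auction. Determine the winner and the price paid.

#28 pays £7,477

Rule: the highest bidder wins and pays their own bid.
Sorting bids: 7,477 (#28) > 7,379 (#3) > 1,512 (#51) > 1,171 (#49)
First-price: #28 pays what they bid, £7,477.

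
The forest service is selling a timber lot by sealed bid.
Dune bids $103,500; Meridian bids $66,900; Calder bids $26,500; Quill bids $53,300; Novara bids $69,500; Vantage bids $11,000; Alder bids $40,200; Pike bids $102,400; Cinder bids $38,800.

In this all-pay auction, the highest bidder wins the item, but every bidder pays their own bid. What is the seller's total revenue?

Bids in order: 103,500 (Dune) > 102,400 (Pike) > 69,500 (Novara) > 66,900 (Meridian) > 53,300 (Quill) > 40,200 (Alder) > …
Every bidder forfeits their bid regardless of winning.
Revenue = 103,500 + 66,900 + 26,500 + 53,300 + 69,500 + 11,000 + 40,200 + 102,400 + 38,800 = $512,100.

Total revenue: $512,100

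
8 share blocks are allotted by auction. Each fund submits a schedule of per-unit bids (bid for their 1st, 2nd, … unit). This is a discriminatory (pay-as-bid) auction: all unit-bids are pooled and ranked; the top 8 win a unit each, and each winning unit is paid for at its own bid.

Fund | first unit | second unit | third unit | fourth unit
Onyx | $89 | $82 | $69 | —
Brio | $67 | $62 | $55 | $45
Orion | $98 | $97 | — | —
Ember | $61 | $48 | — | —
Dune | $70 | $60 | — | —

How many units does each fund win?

Pooled unit-bids ranked (top 8): 98 (Orion-1), 97 (Orion-2), 89 (Onyx-1), 82 (Onyx-2), 70 (Dune-1), 69 (Onyx-3), 67 (Brio-1), 62 (Brio-2)
Next rejected bid: $61 (not a price — pay-as-bid).
Allocation: Brio 2, Dune 1, Onyx 3, Orion 2.

Brio 2, Dune 1, Onyx 3, Orion 2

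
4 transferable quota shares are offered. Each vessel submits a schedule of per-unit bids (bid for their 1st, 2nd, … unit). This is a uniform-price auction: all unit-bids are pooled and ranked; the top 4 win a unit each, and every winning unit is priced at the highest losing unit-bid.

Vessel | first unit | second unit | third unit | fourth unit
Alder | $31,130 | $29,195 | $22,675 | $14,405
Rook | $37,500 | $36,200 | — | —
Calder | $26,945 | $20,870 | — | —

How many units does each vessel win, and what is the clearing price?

Alder 2, Rook 2; clearing price $26,945

Pooled unit-bids ranked (top 4): 37,500 (Rook-1), 36,200 (Rook-2), 31,130 (Alder-1), 29,195 (Alder-2)
The (k+1)-th unit-bid is $26,945.
Allocation: Alder 2, Rook 2.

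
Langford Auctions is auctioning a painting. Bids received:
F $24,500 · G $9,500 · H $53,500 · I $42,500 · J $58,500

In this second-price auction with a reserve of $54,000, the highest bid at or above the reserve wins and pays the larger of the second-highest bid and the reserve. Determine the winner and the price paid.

Second-price auction with a reserve of $54,000: the highest bid at or above the reserve wins and pays the larger of the second-highest bid and the reserve.
Bids in order: 58,500 (J) > 53,500 (H) > 42,500 (I) > 24,500 (F) > 9,500 (G)
J has the top bid at or above the reserve ($58,500).
Second-highest bid $53,500 is below the reserve $54,000, so the reserve binds → payment $54,000.

J pays $54,000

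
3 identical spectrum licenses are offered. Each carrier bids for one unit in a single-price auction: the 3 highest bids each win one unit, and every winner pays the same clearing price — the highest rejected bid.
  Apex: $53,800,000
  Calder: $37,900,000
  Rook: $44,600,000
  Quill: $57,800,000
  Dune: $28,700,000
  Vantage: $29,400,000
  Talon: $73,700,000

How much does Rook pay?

Sorting: 73,700,000 (Talon), 57,800,000 (Quill), 53,800,000 (Apex), 44,600,000 (Rook), 37,900,000 (Calder), …
The 3 highest are Talon, Quill, Apex.
First losing bid is Rook's $44,600,000, which sets the uniform price.
Rook does not win → pays $0.

Rook pays $0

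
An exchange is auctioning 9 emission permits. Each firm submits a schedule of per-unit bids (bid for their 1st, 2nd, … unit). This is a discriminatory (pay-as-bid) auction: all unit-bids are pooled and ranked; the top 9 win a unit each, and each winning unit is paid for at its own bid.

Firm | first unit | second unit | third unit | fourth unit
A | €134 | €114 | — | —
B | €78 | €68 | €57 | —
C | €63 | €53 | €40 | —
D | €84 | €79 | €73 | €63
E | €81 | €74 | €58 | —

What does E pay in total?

Merging the schedules and taking the best 9: 134 (A-1), 114 (A-2), 84 (D-1), 81 (E-1), 79 (D-2), 78 (B-1), 74 (E-2), 73 (D-3), 68 (B-2)
Next rejected bid: €63 (not a price — pay-as-bid).
E's winning unit-bids: 81 + 74 = €155.

E pays €155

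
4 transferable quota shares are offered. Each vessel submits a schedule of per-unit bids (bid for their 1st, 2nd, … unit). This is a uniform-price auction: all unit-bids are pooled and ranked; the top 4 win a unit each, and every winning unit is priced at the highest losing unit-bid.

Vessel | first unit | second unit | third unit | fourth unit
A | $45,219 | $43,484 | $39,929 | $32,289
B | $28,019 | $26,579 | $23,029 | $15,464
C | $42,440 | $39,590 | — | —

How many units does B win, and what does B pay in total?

Pooled unit-bids ranked (top 4): 45,219 (A-1), 43,484 (A-2), 42,440 (C-1), 39,929 (A-3)
Highest rejected unit-bid = $39,590.
B wins 0 unit(s) at $39,590 each.

B: 0 units, pays $0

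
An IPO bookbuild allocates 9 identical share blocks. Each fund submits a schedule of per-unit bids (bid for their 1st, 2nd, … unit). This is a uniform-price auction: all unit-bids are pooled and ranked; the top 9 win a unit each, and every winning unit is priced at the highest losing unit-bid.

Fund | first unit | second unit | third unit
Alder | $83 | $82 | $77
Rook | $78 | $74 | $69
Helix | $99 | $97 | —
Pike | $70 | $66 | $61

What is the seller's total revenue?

All unit-bids, highest first — top 9: 99 (Helix-1), 97 (Helix-2), 83 (Alder-1), 82 (Alder-2), 78 (Rook-1), 77 (Alder-3), 74 (Rook-2), 70 (Pike-1), 69 (Rook-3)
First bid not allocated: $66.
Allocation: Alder 3, Helix 2, Pike 1, Rook 3. Every unit priced at $66.
Revenue = 9 × 66 = $594.

Total revenue: $594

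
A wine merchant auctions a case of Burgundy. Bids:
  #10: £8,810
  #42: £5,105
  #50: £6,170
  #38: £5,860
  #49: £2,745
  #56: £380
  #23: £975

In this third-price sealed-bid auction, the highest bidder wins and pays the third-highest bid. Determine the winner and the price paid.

#10 pays £5,860

Rule: the highest bidder wins and pays the third-highest bid.
Sorting bids: 8,810 (#10) > 6,170 (#50) > 5,860 (#38) > 5,105 (#42) > 2,745 (#49) > 975 (#23) > …
#10 is highest; pays the third-highest bid, £5,860.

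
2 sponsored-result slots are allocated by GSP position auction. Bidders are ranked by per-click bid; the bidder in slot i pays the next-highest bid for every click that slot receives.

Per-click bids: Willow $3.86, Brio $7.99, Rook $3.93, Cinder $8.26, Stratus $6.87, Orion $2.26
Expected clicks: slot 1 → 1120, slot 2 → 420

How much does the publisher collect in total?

Total revenue: $11834.20

Per-click bids in order: $8.26 (Cinder) > $7.99 (Brio) > $6.87 (Stratus) > …
Slot 1: Cinder pays $7.99 × 1120 = $8948.80
Slot 2: Brio pays $6.87 × 420 = $2885.40
Total = $11834.20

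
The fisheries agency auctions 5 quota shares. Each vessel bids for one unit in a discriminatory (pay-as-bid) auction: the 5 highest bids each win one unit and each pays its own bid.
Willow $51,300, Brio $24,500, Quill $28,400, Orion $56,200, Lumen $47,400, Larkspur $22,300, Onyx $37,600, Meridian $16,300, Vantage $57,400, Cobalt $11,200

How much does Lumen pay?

Bids ranked high→low: 57,400 (Vantage), 56,200 (Orion), 51,300 (Willow), 47,400 (Lumen), 37,600 (Onyx), 28,400 (Quill), 24,500 (Brio), …
Winners (5 units): Vantage, Orion, Willow, Lumen, Onyx.
Lumen wins → own bid $47,400.

Lumen pays $47,400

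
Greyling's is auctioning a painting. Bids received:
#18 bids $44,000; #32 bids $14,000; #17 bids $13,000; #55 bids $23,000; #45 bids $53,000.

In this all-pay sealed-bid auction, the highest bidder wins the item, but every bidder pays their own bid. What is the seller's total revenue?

Total revenue: $147,000

Bids ranked: 53,000 (#45) > 44,000 (#18) > 23,000 (#55) > 14,000 (#32) > 13,000 (#17)
#45 wins with the top bid; all bids are sunk regardless.
Every bidder forfeits their bid regardless of winning.
Revenue = 44,000 + 14,000 + 13,000 + 23,000 + 53,000 = $147,000.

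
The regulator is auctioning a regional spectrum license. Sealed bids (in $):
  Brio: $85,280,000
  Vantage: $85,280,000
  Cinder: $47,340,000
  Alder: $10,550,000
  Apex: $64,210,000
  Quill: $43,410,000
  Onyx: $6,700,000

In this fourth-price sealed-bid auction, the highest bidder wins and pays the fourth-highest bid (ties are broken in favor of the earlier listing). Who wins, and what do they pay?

Brio pays $47,340,000

Sorting bids: 85,280,000 (Brio) > 85,280,000 (Vantage) > 64,210,000 (Apex) > 47,340,000 (Cinder) > 43,410,000 (Quill) > 10,550,000 (Alder) > …
Brio and Vantage tie at $85,280,000; tie-break gives it to Brio.
Brio is highest; pays the fourth-highest bid, $47,340,000.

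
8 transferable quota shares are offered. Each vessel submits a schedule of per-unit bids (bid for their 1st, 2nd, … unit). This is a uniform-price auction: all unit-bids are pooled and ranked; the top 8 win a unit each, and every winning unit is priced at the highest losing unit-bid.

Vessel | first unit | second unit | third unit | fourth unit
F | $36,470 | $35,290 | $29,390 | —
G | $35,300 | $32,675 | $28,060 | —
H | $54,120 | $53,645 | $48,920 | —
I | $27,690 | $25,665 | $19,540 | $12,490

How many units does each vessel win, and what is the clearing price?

Pooled unit-bids ranked (top 8): 54,120 (H-1), 53,645 (H-2), 48,920 (H-3), 36,470 (F-1), 35,300 (G-1), 35,290 (F-2), 32,675 (G-2), 29,390 (F-3)
Highest rejected unit-bid = $28,060.
Allocation: F 3, G 2, H 3.

F 3, G 2, H 3; clearing price $28,060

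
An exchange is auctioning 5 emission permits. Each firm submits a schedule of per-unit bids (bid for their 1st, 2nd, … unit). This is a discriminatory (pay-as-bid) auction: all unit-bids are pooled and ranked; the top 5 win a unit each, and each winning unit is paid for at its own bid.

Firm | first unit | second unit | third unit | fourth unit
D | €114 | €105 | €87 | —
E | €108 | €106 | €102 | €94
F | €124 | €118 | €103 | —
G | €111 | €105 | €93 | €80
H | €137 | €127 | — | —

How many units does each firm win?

Pooled unit-bids ranked (top 5): 137 (H-1), 127 (H-2), 124 (F-1), 118 (F-2), 114 (D-1)
Next rejected bid: €111 (not a price — pay-as-bid).
Allocation: D 1, F 2, H 2.

D 1, F 2, H 2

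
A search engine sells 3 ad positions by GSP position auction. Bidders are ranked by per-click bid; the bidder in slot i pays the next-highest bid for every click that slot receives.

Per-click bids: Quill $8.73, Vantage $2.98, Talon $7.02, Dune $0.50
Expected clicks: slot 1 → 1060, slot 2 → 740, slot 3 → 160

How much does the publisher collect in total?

Total revenue: $9726.40

Ranked by bid: $8.73 (Quill) > $7.02 (Talon) > $2.98 (Vantage) > $0.50 (Dune)
Slot 1: Quill pays $7.02 × 1060 = $7441.20
Slot 2: Talon pays $2.98 × 740 = $2205.20
Slot 3: Vantage pays $0.50 × 160 = $80.00
Total = $9726.40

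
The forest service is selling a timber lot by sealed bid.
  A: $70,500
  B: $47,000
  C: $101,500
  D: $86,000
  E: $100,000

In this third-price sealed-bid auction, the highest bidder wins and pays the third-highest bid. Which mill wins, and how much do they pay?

C pays $86,000

Bids in order: 101,500 (C) > 100,000 (E) > 86,000 (D) > 70,500 (A) > 47,000 (B)
C wins; payment is bid #3 in the ranking = $86,000.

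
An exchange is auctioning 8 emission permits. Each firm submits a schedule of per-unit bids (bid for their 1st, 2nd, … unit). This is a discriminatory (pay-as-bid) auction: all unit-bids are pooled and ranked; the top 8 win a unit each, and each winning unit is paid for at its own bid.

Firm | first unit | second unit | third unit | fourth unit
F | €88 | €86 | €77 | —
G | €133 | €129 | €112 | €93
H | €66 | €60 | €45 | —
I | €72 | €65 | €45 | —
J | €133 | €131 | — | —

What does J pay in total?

Pooled unit-bids ranked (top 8): 133 (G-1), 133 (J-1), 131 (J-2), 129 (G-2), 112 (G-3), 93 (G-4), 88 (F-1), 86 (F-2)
Next rejected bid: €77 (not a price — pay-as-bid).
J's winning unit-bids: 133 + 131 = €264.

J pays €264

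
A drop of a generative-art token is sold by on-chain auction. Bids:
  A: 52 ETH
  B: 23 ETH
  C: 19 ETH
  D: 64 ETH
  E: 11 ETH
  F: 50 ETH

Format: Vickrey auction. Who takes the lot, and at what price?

D pays 52 ETH

Vickrey auction: the highest bidder wins and pays the second-highest bid.
Bids ranked: 64 (D) > 52 (A) > 50 (F) > 23 (B) > 19 (C) > 11 (E)
D wins with the highest bid; price is set by the runner-up at 52 ETH.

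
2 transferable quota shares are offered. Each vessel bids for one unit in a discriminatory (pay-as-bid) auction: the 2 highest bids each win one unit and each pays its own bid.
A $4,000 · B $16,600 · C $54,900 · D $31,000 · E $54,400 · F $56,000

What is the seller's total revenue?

Total revenue: $110,900

Sorting: 56,000 (F), 54,900 (C), 54,400 (E), 31,000 (D), …
The 2 highest are F, C.
Total revenue = 56,000 + 54,900 = $110,900.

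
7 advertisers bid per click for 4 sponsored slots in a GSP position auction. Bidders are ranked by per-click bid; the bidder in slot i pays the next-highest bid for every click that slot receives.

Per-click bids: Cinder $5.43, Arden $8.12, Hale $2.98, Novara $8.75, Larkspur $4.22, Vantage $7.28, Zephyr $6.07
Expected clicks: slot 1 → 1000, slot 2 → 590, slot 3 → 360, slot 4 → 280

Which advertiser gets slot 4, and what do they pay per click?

Zephyr; $5.43 per click

Ranked by bid: $8.75 (Novara) > $8.12 (Arden) > $7.28 (Vantage) > $6.07 (Zephyr) > $5.43 (Cinder) > …
Slot 4 goes to the fourth-ranked bidder, Zephyr, who pays the next bid down: $5.43/click.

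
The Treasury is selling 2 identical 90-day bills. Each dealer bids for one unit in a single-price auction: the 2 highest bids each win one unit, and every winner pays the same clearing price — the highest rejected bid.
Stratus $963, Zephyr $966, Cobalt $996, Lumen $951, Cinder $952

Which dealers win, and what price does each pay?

Cobalt, Zephyr; each pays $963

Bids ranked high→low: 996 (Cobalt), 966 (Zephyr), 963 (Stratus), 952 (Cinder), …
The 2 highest are Cobalt, Zephyr.
Highest unsuccessful bid: $963 → clearing price.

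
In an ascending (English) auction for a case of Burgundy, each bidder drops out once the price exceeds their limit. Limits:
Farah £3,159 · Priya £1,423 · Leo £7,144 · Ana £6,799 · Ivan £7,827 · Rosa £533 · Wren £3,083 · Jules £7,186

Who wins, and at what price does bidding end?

Limits in order: 7,827 (Ivan) > 7,186 (Jules) > 7,144 (Leo) > 6,799 (Ana) > 3,159 (Farah) > 3,083 (Wren) > …
Once the price passes £7,186, only Ivan is left; the hammer falls at Jules's limit of £7,186.

Ivan wins at £7,186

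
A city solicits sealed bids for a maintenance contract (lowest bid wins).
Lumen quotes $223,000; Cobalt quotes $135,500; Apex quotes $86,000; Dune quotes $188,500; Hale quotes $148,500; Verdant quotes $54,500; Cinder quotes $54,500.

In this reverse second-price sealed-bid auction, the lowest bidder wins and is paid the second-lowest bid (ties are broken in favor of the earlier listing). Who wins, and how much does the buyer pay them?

Bids in order: 54,500 (Verdant) < 54,500 (Cinder) < 86,000 (Apex) < 135,500 (Cobalt) < 148,500 (Hale) < 188,500 (Dune) < …
Verdant and Cinder tie at $54,500; tie-break gives it to Verdant.
Verdant is lowest; is paid the second-lowest bid, $54,500.

Verdant is paid $54,500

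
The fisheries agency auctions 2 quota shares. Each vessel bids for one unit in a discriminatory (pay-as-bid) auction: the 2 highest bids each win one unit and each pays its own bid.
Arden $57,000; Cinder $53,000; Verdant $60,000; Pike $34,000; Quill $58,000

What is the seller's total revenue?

Bids ranked high→low: 60,000 (Verdant), 58,000 (Quill), 57,000 (Arden), 53,000 (Cinder), …
Top 2: Verdant, Quill.
Total revenue = 60,000 + 58,000 = $118,000.

Total revenue: $118,000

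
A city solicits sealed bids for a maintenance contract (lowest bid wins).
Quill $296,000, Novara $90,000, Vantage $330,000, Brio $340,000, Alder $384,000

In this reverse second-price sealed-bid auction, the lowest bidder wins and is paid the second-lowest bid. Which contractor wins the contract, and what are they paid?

Novara is paid $296,000

Bids ranked: 90,000 (Novara) < 296,000 (Quill) < 330,000 (Vantage) < 340,000 (Brio) < 384,000 (Alder)
Second-price: Novara is paid Quill's bid of $296,000.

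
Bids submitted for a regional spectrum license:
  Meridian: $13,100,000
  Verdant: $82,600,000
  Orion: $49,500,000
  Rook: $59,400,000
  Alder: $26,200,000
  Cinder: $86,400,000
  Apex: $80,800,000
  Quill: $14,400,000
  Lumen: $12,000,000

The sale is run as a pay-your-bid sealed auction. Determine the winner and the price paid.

Bids ranked: 86,400,000 (Cinder) > 82,600,000 (Verdant) > 80,800,000 (Apex) > 59,400,000 (Rook) > 49,500,000 (Orion) > 26,200,000 (Alder) > …
Cinder has the highest bid and pays exactly that: $86,400,000.

Cinder pays $86,400,000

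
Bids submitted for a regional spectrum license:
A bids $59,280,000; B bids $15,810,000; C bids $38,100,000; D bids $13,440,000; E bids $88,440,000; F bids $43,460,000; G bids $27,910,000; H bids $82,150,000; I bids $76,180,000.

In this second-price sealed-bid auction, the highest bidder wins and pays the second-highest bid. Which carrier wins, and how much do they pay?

Second-price sealed-bid auction: the highest bidder wins and pays the second-highest bid.
Sorting bids: 88,440,000 (E) > 82,150,000 (H) > 76,180,000 (I) > 59,280,000 (A) > 43,460,000 (F) > 38,100,000 (C) > …
Second-price: E pays H's bid of $82,150,000.

E pays $82,150,000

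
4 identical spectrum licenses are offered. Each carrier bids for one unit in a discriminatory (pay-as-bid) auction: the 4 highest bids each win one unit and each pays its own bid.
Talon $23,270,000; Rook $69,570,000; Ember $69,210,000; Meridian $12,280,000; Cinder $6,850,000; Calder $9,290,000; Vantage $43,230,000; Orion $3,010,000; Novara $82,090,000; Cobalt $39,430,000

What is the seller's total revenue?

Sorting: 82,090,000 (Novara), 69,570,000 (Rook), 69,210,000 (Ember), 43,230,000 (Vantage), 39,430,000 (Cobalt), 23,270,000 (Talon), …
Winners (4 units): Novara, Rook, Ember, Vantage.
Total revenue = 82,090,000 + 69,570,000 + 69,210,000 + 43,230,000 = $264,100,000.

Total revenue: $264,100,000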